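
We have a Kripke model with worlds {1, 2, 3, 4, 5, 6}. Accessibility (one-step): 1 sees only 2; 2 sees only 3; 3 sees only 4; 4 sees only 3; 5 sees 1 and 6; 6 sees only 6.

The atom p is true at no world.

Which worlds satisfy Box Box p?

∅

1: successors {2}; Box p there: 2:F. ✗
2: successors {3}; Box p there: 3:F. ✗
3: successors {4}; Box p there: 4:F. ✗
4: successors {3}; Box p there: 3:F. ✗
5: successors {1, 6}; Box p there: 1:F, 6:F. ✗
6: successors {6}; Box p there: 6:F. ✗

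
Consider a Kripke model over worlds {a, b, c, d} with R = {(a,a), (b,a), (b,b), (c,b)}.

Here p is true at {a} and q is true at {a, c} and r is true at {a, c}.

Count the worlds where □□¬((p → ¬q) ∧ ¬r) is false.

a: successors {a}; □¬((p → ¬q) ∧ ¬r) there: a:T. ✓
b: successors {a, b}; □¬((p → ¬q) ∧ ¬r) there: a:T, b:F. ✗
c: successors {b}; □¬((p → ¬q) ∧ ¬r) there: b:F. ✗
d: no successors, so □□¬((p → ¬q) ∧ ¬r) holds vacuously. ✓
Satisfying worlds: {a, d}.
So □□¬((p → ¬q) ∧ ¬r) fails at the other 2 worlds.

2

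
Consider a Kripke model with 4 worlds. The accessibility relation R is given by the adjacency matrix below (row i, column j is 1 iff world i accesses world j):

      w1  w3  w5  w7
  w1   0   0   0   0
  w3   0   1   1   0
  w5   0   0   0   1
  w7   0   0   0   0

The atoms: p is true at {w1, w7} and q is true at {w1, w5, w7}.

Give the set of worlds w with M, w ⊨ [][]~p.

{w1, w5, w7}

w1: no successors, so [][]~p holds vacuously. ✓
w3: successors {w3, w5}; []~p there: w3:T, w5:F. ✗
w5: successors {w7}; []~p there: w7:T. ✓
w7: no successors, so [][]~p holds vacuously. ✓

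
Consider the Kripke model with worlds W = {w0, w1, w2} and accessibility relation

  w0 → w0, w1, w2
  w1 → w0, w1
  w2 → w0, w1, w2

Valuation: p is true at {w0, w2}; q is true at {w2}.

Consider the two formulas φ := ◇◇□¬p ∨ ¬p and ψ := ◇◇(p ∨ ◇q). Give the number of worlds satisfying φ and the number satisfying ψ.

1 and 3

For ◇◇□¬p ∨ ¬p:
w0: ◇◇□¬p is F, ¬p is F. ✗
w1: ◇◇□¬p is F, ¬p is T. ✓
w2: ◇◇□¬p is F, ¬p is F. ✗
— 1 world.
For ◇◇(p ∨ ◇q):
w0: successors {w0, w1, w2}; ◇(p ∨ ◇q) there: w0:T, w1:T, w2:T. ✓
w1: successors {w0, w1}; ◇(p ∨ ◇q) there: w0:T, w1:T. ✓
w2: successors {w0, w1, w2}; ◇(p ∨ ◇q) there: w0:T, w1:T, w2:T. ✓
— 3 worlds.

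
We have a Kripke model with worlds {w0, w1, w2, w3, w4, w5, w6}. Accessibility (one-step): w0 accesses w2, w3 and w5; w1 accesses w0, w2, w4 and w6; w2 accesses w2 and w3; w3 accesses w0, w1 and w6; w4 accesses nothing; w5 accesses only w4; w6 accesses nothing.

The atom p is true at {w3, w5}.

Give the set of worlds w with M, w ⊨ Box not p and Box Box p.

{w4, w5, w6}

w0: Box not p is F, Box Box p is F. ✗
w1: Box not p is T, Box Box p is F. ✗
w2: Box not p is F, Box Box p is F. ✗
w3: Box not p is T, Box Box p is F. ✗
w4: Box not p is T, Box Box p is T. ✓
w5: Box not p is T, Box Box p is T. ✓
w6: Box not p is T, Box Box p is T. ✓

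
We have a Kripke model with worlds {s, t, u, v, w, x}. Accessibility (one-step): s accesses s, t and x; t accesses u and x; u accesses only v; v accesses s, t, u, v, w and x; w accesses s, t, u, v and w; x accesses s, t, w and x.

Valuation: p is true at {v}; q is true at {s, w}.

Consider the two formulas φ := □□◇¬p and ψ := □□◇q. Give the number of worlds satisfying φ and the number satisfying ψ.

1 and 0

For □□◇¬p:
s: successors {s, t, x}; □◇¬p there: s:T, t:F, x:T. ✗
t: successors {u, x}; □◇¬p there: u:T, x:T. ✓
u: successors {v}; □◇¬p there: v:F. ✗
v: successors {s, t, u, v, w, x}; □◇¬p there: s:T, t:F, u:T, v:F, w:F, x:T. ✗
w: successors {s, t, u, v, w}; □◇¬p there: s:T, t:F, u:T, v:F, w:F. ✗
x: successors {s, t, w, x}; □◇¬p there: s:T, t:F, w:F, x:T. ✗
— 1 world.
For □□◇q:
s: successors {s, t, x}; □◇q there: s:F, t:F, x:F. ✗
t: successors {u, x}; □◇q there: u:T, x:F. ✗
u: successors {v}; □◇q there: v:F. ✗
v: successors {s, t, u, v, w, x}; □◇q there: s:F, t:F, u:T, v:F, w:F, x:F. ✗
w: successors {s, t, u, v, w}; □◇q there: s:F, t:F, u:T, v:F, w:F. ✗
x: successors {s, t, w, x}; □◇q there: s:F, t:F, w:F, x:F. ✗
— 0 worlds.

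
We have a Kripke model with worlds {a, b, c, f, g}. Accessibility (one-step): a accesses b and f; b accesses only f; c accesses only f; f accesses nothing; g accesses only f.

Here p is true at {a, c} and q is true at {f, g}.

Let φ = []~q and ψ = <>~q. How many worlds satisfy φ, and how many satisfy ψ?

1 and 1

For []~q:
a: successors {b, f}; ~q there: b:T, f:F. ✗
b: successors {f}; ~q there: f:F. ✗
c: successors {f}; ~q there: f:F. ✗
f: no successors, so []~q holds vacuously. ✓
g: successors {f}; ~q there: f:F. ✗
— 1 world.
For <>~q:
a: successors {b, f}; ~q there: b:T, f:F. ✓
b: successors {f}; ~q there: f:F. ✗
c: successors {f}; ~q there: f:F. ✗
f: no successors, so <>~q fails. ✗
g: successors {f}; ~q there: f:F. ✗
— 1 world.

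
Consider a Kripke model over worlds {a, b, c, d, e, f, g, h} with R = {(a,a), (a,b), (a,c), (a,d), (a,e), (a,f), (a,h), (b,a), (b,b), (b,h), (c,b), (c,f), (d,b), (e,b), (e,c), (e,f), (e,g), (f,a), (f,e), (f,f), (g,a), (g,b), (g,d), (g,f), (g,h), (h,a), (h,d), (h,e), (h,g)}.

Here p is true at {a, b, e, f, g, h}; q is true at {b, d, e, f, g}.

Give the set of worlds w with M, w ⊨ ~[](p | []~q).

a: [](p | []~q) is F. ✓
b: [](p | []~q) is T. ✗
c: [](p | []~q) is T. ✗
d: [](p | []~q) is T. ✗
e: [](p | []~q) is F. ✓
f: [](p | []~q) is T. ✗
g: [](p | []~q) is F. ✓
h: [](p | []~q) is F. ✓

{a, e, g, h}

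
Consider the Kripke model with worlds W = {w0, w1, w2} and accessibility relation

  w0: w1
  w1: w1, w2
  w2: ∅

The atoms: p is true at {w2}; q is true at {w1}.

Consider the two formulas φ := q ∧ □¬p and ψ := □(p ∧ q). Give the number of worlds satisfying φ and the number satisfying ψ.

For q ∧ □¬p:
w0: q is F, □¬p is T. ✗
w1: q is T, □¬p is F. ✗
w2: q is F, □¬p is T. ✗
— 0 worlds.
For □(p ∧ q):
w0: successors {w1}; p ∧ q there: w1:F. ✗
w1: successors {w1, w2}; p ∧ q there: w1:F, w2:F. ✗
w2: no successors, so □(p ∧ q) holds vacuously. ✓
— 1 world.

0 and 1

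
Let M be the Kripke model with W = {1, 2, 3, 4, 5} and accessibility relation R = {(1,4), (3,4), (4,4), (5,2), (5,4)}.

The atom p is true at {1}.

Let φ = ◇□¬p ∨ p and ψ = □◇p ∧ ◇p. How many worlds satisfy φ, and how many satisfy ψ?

4 and 0

For ◇□¬p ∨ p:
1: ◇□¬p is T, p is T. ✓
2: ◇□¬p is F, p is F. ✗
3: ◇□¬p is T, p is F. ✓
4: ◇□¬p is T, p is F. ✓
5: ◇□¬p is T, p is F. ✓
— 4 worlds.
For □◇p ∧ ◇p:
1: □◇p is F, ◇p is F. ✗
2: □◇p is T, ◇p is F. ✗
3: □◇p is F, ◇p is F. ✗
4: □◇p is F, ◇p is F. ✗
5: □◇p is F, ◇p is F. ✗
— 0 worlds.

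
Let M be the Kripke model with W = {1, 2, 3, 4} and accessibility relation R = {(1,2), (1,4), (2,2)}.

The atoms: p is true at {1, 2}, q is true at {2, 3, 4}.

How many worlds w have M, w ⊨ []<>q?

3

1: successors {2, 4}; <>q there: 2:T, 4:F. ✗
2: successors {2}; <>q there: 2:T. ✓
3: no successors, so []<>q holds vacuously. ✓
4: no successors, so []<>q holds vacuously. ✓
Satisfying worlds: {2, 3, 4}.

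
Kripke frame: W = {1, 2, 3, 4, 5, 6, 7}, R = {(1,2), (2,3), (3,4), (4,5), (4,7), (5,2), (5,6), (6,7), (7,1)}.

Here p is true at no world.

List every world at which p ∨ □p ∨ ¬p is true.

{1, 2, 3, 4, 5, 6, 7}

1: p is F, □p ∨ ¬p is T. ✓
2: p is F, □p ∨ ¬p is T. ✓
3: p is F, □p ∨ ¬p is T. ✓
4: p is F, □p ∨ ¬p is T. ✓
5: p is F, □p ∨ ¬p is T. ✓
6: p is F, □p ∨ ¬p is T. ✓
7: p is F, □p ∨ ¬p is T. ✓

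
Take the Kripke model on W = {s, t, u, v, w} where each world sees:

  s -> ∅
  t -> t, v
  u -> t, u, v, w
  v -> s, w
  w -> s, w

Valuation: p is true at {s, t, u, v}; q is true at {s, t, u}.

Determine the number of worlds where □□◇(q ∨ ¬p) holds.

s: no successors, so □□◇(q ∨ ¬p) holds vacuously. ✓
t: successors {t, v}; □◇(q ∨ ¬p) there: t:T, v:F. ✗
u: successors {t, u, v, w}; □◇(q ∨ ¬p) there: t:T, u:T, v:F, w:F. ✗
v: successors {s, w}; □◇(q ∨ ¬p) there: s:T, w:F. ✗
w: successors {s, w}; □◇(q ∨ ¬p) there: s:T, w:F. ✗
Satisfying worlds: {s}.

1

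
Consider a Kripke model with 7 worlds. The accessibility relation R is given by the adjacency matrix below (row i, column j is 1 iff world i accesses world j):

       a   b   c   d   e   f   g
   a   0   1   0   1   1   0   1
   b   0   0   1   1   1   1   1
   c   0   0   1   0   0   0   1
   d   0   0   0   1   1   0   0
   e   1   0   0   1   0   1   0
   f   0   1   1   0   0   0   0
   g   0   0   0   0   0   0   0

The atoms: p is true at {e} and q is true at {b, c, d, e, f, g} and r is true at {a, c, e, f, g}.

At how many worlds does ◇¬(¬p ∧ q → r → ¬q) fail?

2

a: successors {b, d, e, g}; ¬(¬p ∧ q → r → ¬q) there: b:F, d:F, e:F, g:T. ✓
b: successors {c, d, e, f, g}; ¬(¬p ∧ q → r → ¬q) there: c:T, d:F, e:F, f:T, g:T. ✓
c: successors {c, g}; ¬(¬p ∧ q → r → ¬q) there: c:T, g:T. ✓
d: successors {d, e}; ¬(¬p ∧ q → r → ¬q) there: d:F, e:F. ✗
e: successors {a, d, f}; ¬(¬p ∧ q → r → ¬q) there: a:F, d:F, f:T. ✓
f: successors {b, c}; ¬(¬p ∧ q → r → ¬q) there: b:F, c:T. ✓
g: no successors, so ◇¬(¬p ∧ q → r → ¬q) fails. ✗
Satisfying worlds: {a, b, c, e, f}.
So ◇¬(¬p ∧ q → r → ¬q) fails at the other 2 worlds.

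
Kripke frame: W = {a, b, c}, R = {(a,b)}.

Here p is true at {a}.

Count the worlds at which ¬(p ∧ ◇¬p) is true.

a: p ∧ ◇¬p is T. ✗
b: p ∧ ◇¬p is F. ✓
c: p ∧ ◇¬p is F. ✓
Satisfying worlds: {b, c}.

2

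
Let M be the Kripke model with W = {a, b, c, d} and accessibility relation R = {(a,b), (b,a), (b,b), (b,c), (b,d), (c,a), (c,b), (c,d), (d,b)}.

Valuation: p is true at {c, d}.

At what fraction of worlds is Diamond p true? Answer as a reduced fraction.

a: successors {b}; p there: b:F. ✗
b: successors {a, b, c, d}; p there: a:F, b:F, c:T, d:T. ✓
c: successors {a, b, d}; p there: a:F, b:F, d:T. ✓
d: successors {b}; p there: b:F. ✗
That's 2 of 4 worlds, so 2/4 = 1/2.

1/2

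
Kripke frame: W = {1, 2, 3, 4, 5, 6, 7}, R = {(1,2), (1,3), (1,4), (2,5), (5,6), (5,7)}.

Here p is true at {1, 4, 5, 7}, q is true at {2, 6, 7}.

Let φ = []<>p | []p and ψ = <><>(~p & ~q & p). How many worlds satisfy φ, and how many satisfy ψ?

For []<>p | []p:
1: []<>p is F, []p is F. ✗
2: []<>p is T, []p is T. ✓
3: []<>p is T, []p is T. ✓
4: []<>p is T, []p is T. ✓
5: []<>p is F, []p is F. ✗
6: []<>p is T, []p is T. ✓
7: []<>p is T, []p is T. ✓
— 5 worlds.
For <><>(~p & ~q & p):
1: successors {2, 3, 4}; <>(~p & ~q & p) there: 2:F, 3:F, 4:F. ✗
2: successors {5}; <>(~p & ~q & p) there: 5:F. ✗
3: no successors, so <><>(~p & ~q & p) fails. ✗
4: no successors, so <><>(~p & ~q & p) fails. ✗
5: successors {6, 7}; <>(~p & ~q & p) there: 6:F, 7:F. ✗
6: no successors, so <><>(~p & ~q & p) fails. ✗
7: no successors, so <><>(~p & ~q & p) fails. ✗
— 0 worlds.

5 and 0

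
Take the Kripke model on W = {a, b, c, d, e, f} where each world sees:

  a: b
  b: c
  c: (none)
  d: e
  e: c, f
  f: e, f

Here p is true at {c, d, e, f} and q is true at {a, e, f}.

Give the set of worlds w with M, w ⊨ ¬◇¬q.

{c, d, f}

a: ◇¬q is T. ✗
b: ◇¬q is T. ✗
c: ◇¬q is F. ✓
d: ◇¬q is F. ✓
e: ◇¬q is T. ✗
f: ◇¬q is F. ✓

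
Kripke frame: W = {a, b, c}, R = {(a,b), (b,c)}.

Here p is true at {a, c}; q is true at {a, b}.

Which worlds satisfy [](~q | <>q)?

{b, c}

a: successors {b}; ~q | <>q there: b:F. ✗
b: successors {c}; ~q | <>q there: c:T. ✓
c: no successors, so [](~q | <>q) holds vacuously. ✓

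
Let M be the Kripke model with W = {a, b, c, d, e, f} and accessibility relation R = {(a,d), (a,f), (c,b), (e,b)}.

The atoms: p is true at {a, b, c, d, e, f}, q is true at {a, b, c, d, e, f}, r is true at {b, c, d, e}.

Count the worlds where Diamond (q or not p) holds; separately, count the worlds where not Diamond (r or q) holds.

3 and 3

For Diamond (q or not p):
a: successors {d, f}; q or not p there: d:T, f:T. ✓
b: no successors, so Diamond (q or not p) fails. ✗
c: successors {b}; q or not p there: b:T. ✓
d: no successors, so Diamond (q or not p) fails. ✗
e: successors {b}; q or not p there: b:T. ✓
f: no successors, so Diamond (q or not p) fails. ✗
— 3 worlds.
For not Diamond (r or q):
a: Diamond (r or q) is T. ✗
b: Diamond (r or q) is F. ✓
c: Diamond (r or q) is T. ✗
d: Diamond (r or q) is F. ✓
e: Diamond (r or q) is T. ✗
f: Diamond (r or q) is F. ✓
— 3 worlds.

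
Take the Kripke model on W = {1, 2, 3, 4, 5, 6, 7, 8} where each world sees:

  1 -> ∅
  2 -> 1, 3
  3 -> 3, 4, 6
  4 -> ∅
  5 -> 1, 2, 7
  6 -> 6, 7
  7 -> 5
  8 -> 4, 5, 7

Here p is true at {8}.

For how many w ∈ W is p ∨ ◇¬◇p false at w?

1: p is F, ◇¬◇p is F. ✗
2: p is F, ◇¬◇p is T. ✓
3: p is F, ◇¬◇p is T. ✓
4: p is F, ◇¬◇p is F. ✗
5: p is F, ◇¬◇p is T. ✓
6: p is F, ◇¬◇p is T. ✓
7: p is F, ◇¬◇p is T. ✓
8: p is T, ◇¬◇p is T. ✓
Satisfying worlds: {2, 3, 5, 6, 7, 8}.
So p ∨ ◇¬◇p fails at the other 2 worlds.

2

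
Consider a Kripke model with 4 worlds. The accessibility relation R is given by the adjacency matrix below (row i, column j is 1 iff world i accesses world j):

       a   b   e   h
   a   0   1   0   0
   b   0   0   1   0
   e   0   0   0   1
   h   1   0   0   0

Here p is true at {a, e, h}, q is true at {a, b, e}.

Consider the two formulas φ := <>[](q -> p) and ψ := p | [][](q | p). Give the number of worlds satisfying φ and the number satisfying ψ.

For <>[](q -> p):
a: successors {b}; [](q -> p) there: b:T. ✓
b: successors {e}; [](q -> p) there: e:T. ✓
e: successors {h}; [](q -> p) there: h:T. ✓
h: successors {a}; [](q -> p) there: a:F. ✗
— 3 worlds.
For p | [][](q | p):
a: p is T, [][](q | p) is T. ✓
b: p is F, [][](q | p) is T. ✓
e: p is T, [][](q | p) is T. ✓
h: p is T, [][](q | p) is T. ✓
— 4 worlds.

3 and 4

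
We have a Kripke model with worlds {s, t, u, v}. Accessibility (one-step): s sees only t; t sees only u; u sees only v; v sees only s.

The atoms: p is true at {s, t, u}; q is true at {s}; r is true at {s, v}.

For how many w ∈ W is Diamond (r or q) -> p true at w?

s: Diamond (r or q) is F, p is T. ✓
t: Diamond (r or q) is F, p is T. ✓
u: Diamond (r or q) is T, p is T. ✓
v: Diamond (r or q) is T, p is F. ✗
Satisfying worlds: {s, t, u}.

3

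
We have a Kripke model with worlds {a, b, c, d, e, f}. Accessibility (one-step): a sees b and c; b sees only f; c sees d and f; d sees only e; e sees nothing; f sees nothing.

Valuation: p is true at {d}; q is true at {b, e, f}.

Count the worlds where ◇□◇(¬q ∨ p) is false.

a: successors {b, c}; □◇(¬q ∨ p) there: b:F, c:F. ✗
b: successors {f}; □◇(¬q ∨ p) there: f:T. ✓
c: successors {d, f}; □◇(¬q ∨ p) there: d:F, f:T. ✓
d: successors {e}; □◇(¬q ∨ p) there: e:T. ✓
e: no successors, so ◇□◇(¬q ∨ p) fails. ✗
f: no successors, so ◇□◇(¬q ∨ p) fails. ✗
Satisfying worlds: {b, c, d}.
So ◇□◇(¬q ∨ p) fails at the other 3 worlds.

3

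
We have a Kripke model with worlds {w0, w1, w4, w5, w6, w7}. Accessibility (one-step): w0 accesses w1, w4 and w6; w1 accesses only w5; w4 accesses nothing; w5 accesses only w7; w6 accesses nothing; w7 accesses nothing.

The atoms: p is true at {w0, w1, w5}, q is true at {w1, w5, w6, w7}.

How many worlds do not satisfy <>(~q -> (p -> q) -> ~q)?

w0: successors {w1, w4, w6}; ~q -> (p -> q) -> ~q there: w1:T, w4:T, w6:T. ✓
w1: successors {w5}; ~q -> (p -> q) -> ~q there: w5:T. ✓
w4: no successors, so <>(~q -> (p -> q) -> ~q) fails. ✗
w5: successors {w7}; ~q -> (p -> q) -> ~q there: w7:T. ✓
w6: no successors, so <>(~q -> (p -> q) -> ~q) fails. ✗
w7: no successors, so <>(~q -> (p -> q) -> ~q) fails. ✗
Satisfying worlds: {w0, w1, w5}.
So <>(~q -> (p -> q) -> ~q) fails at the other 3 worlds.

3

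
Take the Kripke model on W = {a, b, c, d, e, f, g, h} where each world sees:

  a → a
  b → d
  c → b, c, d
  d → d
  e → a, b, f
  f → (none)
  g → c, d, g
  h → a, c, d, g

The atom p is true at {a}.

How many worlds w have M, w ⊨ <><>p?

3

a: successors {a}; <>p there: a:T. ✓
b: successors {d}; <>p there: d:F. ✗
c: successors {b, c, d}; <>p there: b:F, c:F, d:F. ✗
d: successors {d}; <>p there: d:F. ✗
e: successors {a, b, f}; <>p there: a:T, b:F, f:F. ✓
f: no successors, so <><>p fails. ✗
g: successors {c, d, g}; <>p there: c:F, d:F, g:F. ✗
h: successors {a, c, d, g}; <>p there: a:T, c:F, d:F, g:F. ✓
Satisfying worlds: {a, e, h}.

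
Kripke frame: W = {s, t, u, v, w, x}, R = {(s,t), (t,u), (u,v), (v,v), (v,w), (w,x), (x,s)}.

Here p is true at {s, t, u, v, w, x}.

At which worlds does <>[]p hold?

{s, t, u, v, w, x}

s: successors {t}; []p there: t:T. ✓
t: successors {u}; []p there: u:T. ✓
u: successors {v}; []p there: v:T. ✓
v: successors {v, w}; []p there: v:T, w:T. ✓
w: successors {x}; []p there: x:T. ✓
x: successors {s}; []p there: s:T. ✓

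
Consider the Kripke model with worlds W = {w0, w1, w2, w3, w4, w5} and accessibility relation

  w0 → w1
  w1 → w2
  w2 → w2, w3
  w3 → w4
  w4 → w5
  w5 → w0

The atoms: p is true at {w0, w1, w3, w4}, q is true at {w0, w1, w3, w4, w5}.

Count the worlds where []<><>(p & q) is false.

2

w0: successors {w1}; <><>(p & q) there: w1:T. ✓
w1: successors {w2}; <><>(p & q) there: w2:T. ✓
w2: successors {w2, w3}; <><>(p & q) there: w2:T, w3:F. ✗
w3: successors {w4}; <><>(p & q) there: w4:T. ✓
w4: successors {w5}; <><>(p & q) there: w5:T. ✓
w5: successors {w0}; <><>(p & q) there: w0:F. ✗
Satisfying worlds: {w0, w1, w3, w4}.
So []<><>(p & q) fails at the other 2 worlds.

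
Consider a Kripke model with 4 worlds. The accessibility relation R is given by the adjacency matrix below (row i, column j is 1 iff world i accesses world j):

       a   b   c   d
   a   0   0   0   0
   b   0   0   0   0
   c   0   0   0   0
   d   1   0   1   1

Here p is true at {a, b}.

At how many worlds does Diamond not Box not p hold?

1

a: no successors, so Diamond not Box not p fails. ✗
b: no successors, so Diamond not Box not p fails. ✗
c: no successors, so Diamond not Box not p fails. ✗
d: successors {a, c, d}; not Box not p there: a:F, c:F, d:T. ✓
Satisfying worlds: {d}.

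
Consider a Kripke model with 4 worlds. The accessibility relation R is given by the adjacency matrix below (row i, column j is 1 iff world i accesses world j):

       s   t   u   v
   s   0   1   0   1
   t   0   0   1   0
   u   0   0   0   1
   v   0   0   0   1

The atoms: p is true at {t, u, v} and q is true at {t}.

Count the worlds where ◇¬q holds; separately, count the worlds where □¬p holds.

4 and 0

For ◇¬q:
s: successors {t, v}; ¬q there: t:F, v:T. ✓
t: successors {u}; ¬q there: u:T. ✓
u: successors {v}; ¬q there: v:T. ✓
v: successors {v}; ¬q there: v:T. ✓
— 4 worlds.
For □¬p:
s: successors {t, v}; ¬p there: t:F, v:F. ✗
t: successors {u}; ¬p there: u:F. ✗
u: successors {v}; ¬p there: v:F. ✗
v: successors {v}; ¬p there: v:F. ✗
— 0 worlds.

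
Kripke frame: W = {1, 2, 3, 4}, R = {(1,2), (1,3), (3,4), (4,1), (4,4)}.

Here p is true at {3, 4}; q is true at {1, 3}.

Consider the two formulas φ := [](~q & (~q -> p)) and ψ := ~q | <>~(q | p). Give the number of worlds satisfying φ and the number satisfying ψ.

For [](~q & (~q -> p)):
1: successors {2, 3}; ~q & (~q -> p) there: 2:F, 3:F. ✗
2: no successors, so [](~q & (~q -> p)) holds vacuously. ✓
3: successors {4}; ~q & (~q -> p) there: 4:T. ✓
4: successors {1, 4}; ~q & (~q -> p) there: 1:F, 4:T. ✗
— 2 worlds.
For ~q | <>~(q | p):
1: ~q is F, <>~(q | p) is T. ✓
2: ~q is T, <>~(q | p) is F. ✓
3: ~q is F, <>~(q | p) is F. ✗
4: ~q is T, <>~(q | p) is F. ✓
— 3 worlds.

2 and 3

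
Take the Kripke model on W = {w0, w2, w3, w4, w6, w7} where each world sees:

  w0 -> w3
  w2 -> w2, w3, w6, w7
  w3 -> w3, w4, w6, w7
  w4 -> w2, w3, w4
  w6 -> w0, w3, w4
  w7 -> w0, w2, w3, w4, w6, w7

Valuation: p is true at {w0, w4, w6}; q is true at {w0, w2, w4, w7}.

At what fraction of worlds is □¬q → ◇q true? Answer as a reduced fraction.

w0: □¬q is T, ◇q is F. ✗
w2: □¬q is F, ◇q is T. ✓
w3: □¬q is F, ◇q is T. ✓
w4: □¬q is F, ◇q is T. ✓
w6: □¬q is F, ◇q is T. ✓
w7: □¬q is F, ◇q is T. ✓
That's 5 of 6 worlds, so 5/6.

5/6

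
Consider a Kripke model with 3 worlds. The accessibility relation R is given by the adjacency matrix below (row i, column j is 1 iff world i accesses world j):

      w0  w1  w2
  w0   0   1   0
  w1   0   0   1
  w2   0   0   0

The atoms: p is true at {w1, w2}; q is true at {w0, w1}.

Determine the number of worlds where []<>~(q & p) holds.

w0: successors {w1}; <>~(q & p) there: w1:T. ✓
w1: successors {w2}; <>~(q & p) there: w2:F. ✗
w2: no successors, so []<>~(q & p) holds vacuously. ✓
Satisfying worlds: {w0, w2}.

2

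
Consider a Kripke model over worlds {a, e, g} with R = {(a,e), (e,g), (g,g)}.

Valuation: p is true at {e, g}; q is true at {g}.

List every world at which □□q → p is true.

a: □□q is T, p is F. ✗
e: □□q is T, p is T. ✓
g: □□q is T, p is T. ✓

{e, g}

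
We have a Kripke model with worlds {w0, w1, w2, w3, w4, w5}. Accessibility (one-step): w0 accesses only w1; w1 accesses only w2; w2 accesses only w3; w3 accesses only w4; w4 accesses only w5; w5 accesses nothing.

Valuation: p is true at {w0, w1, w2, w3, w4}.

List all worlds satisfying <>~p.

{w4}

w0: successors {w1}; ~p there: w1:F. ✗
w1: successors {w2}; ~p there: w2:F. ✗
w2: successors {w3}; ~p there: w3:F. ✗
w3: successors {w4}; ~p there: w4:F. ✗
w4: successors {w5}; ~p there: w5:T. ✓
w5: no successors, so <>~p fails. ✗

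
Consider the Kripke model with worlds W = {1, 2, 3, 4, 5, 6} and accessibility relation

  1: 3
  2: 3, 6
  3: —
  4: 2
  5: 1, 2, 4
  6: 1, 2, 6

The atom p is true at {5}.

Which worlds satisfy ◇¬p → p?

{3, 5}

1: ◇¬p is T, p is F. ✗
2: ◇¬p is T, p is F. ✗
3: ◇¬p is F, p is F. ✓
4: ◇¬p is T, p is F. ✗
5: ◇¬p is T, p is T. ✓
6: ◇¬p is T, p is F. ✗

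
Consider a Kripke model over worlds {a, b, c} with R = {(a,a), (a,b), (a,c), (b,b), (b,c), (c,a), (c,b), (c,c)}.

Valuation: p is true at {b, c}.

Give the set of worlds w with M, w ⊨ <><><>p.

a: successors {a, b, c}; <><>p there: a:T, b:T, c:T. ✓
b: successors {b, c}; <><>p there: b:T, c:T. ✓
c: successors {a, b, c}; <><>p there: a:T, b:T, c:T. ✓

{a, b, c}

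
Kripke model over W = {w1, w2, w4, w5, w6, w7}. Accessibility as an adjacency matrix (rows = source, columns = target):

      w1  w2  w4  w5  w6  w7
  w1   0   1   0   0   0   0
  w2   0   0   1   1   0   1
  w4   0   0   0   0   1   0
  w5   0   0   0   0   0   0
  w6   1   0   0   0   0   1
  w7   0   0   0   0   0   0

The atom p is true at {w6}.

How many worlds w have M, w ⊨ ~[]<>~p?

w1: []<>~p is T. ✗
w2: []<>~p is F. ✓
w4: []<>~p is T. ✗
w5: []<>~p is T. ✗
w6: []<>~p is F. ✓
w7: []<>~p is T. ✗
Satisfying worlds: {w2, w6}.

2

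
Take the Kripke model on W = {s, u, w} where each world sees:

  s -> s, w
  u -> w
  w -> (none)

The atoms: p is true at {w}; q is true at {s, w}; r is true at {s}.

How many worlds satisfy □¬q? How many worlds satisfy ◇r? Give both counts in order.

For □¬q:
s: successors {s, w}; ¬q there: s:F, w:F. ✗
u: successors {w}; ¬q there: w:F. ✗
w: no successors, so □¬q holds vacuously. ✓
— 1 world.
For ◇r:
s: successors {s, w}; r there: s:T, w:F. ✓
u: successors {w}; r there: w:F. ✗
w: no successors, so ◇r fails. ✗
— 1 world.

1 and 1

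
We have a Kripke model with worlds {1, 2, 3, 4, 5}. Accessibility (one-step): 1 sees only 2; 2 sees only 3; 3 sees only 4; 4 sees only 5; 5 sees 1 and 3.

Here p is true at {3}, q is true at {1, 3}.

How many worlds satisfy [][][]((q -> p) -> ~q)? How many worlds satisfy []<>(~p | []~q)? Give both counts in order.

3 and 5

For [][][]((q -> p) -> ~q):
1: successors {2}; [][]((q -> p) -> ~q) there: 2:T. ✓
2: successors {3}; [][]((q -> p) -> ~q) there: 3:T. ✓
3: successors {4}; [][]((q -> p) -> ~q) there: 4:F. ✗
4: successors {5}; [][]((q -> p) -> ~q) there: 5:T. ✓
5: successors {1, 3}; [][]((q -> p) -> ~q) there: 1:F, 3:T. ✗
— 3 worlds.
For []<>(~p | []~q):
1: successors {2}; <>(~p | []~q) there: 2:T. ✓
2: successors {3}; <>(~p | []~q) there: 3:T. ✓
3: successors {4}; <>(~p | []~q) there: 4:T. ✓
4: successors {5}; <>(~p | []~q) there: 5:T. ✓
5: successors {1, 3}; <>(~p | []~q) there: 1:T, 3:T. ✓
— 5 worlds.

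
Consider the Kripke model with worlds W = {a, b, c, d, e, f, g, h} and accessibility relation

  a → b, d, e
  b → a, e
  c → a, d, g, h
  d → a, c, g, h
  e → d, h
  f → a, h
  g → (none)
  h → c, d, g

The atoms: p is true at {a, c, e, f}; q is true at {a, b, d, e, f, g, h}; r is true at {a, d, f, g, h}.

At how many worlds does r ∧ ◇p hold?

a: r is T, ◇p is T. ✓
b: r is F, ◇p is T. ✗
c: r is F, ◇p is T. ✗
d: r is T, ◇p is T. ✓
e: r is F, ◇p is F. ✗
f: r is T, ◇p is T. ✓
g: r is T, ◇p is F. ✗
h: r is T, ◇p is T. ✓
Satisfying worlds: {a, d, f, h}.

4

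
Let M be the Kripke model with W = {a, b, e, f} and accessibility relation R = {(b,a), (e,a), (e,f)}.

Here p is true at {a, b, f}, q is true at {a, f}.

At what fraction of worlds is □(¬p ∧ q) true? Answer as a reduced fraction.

1/2

a: no successors, so □(¬p ∧ q) holds vacuously. ✓
b: successors {a}; ¬p ∧ q there: a:F. ✗
e: successors {a, f}; ¬p ∧ q there: a:F, f:F. ✗
f: no successors, so □(¬p ∧ q) holds vacuously. ✓
That's 2 of 4 worlds, so 2/4 = 1/2.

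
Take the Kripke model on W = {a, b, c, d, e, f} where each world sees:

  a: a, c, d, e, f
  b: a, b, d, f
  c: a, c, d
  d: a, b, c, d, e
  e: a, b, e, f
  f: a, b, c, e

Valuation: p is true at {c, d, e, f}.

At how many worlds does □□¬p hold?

a: successors {a, c, d, e, f}; □¬p there: a:F, c:F, d:F, e:F, f:F. ✗
b: successors {a, b, d, f}; □¬p there: a:F, b:F, d:F, f:F. ✗
c: successors {a, c, d}; □¬p there: a:F, c:F, d:F. ✗
d: successors {a, b, c, d, e}; □¬p there: a:F, b:F, c:F, d:F, e:F. ✗
e: successors {a, b, e, f}; □¬p there: a:F, b:F, e:F, f:F. ✗
f: successors {a, b, c, e}; □¬p there: a:F, b:F, c:F, e:F. ✗
Satisfying worlds: ∅.

0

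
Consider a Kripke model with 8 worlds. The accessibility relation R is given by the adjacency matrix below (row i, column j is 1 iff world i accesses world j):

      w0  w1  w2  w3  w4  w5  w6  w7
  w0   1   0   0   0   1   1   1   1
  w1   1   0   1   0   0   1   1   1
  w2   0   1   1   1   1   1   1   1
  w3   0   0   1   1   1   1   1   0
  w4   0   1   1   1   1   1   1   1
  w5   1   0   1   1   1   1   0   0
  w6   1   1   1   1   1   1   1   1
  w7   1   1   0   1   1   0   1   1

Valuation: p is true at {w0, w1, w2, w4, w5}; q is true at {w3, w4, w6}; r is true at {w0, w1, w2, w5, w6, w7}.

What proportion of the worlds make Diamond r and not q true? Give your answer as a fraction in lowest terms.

w0: Diamond r is T, not q is T. ✓
w1: Diamond r is T, not q is T. ✓
w2: Diamond r is T, not q is T. ✓
w3: Diamond r is T, not q is F. ✗
w4: Diamond r is T, not q is F. ✗
w5: Diamond r is T, not q is T. ✓
w6: Diamond r is T, not q is F. ✗
w7: Diamond r is T, not q is T. ✓
That's 5 of 8 worlds, so 5/8.

5/8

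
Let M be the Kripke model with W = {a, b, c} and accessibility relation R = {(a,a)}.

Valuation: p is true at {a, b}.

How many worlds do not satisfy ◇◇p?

a: successors {a}; ◇p there: a:T. ✓
b: no successors, so ◇◇p fails. ✗
c: no successors, so ◇◇p fails. ✗
Satisfying worlds: {a}.
So ◇◇p fails at the other 2 worlds.

2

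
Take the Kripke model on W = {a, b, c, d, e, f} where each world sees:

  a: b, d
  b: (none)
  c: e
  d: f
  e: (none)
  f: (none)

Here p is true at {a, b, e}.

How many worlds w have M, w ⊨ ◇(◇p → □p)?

a: successors {b, d}; ◇p → □p there: b:T, d:T. ✓
b: no successors, so ◇(◇p → □p) fails. ✗
c: successors {e}; ◇p → □p there: e:T. ✓
d: successors {f}; ◇p → □p there: f:T. ✓
e: no successors, so ◇(◇p → □p) fails. ✗
f: no successors, so ◇(◇p → □p) fails. ✗
Satisfying worlds: {a, c, d}.

3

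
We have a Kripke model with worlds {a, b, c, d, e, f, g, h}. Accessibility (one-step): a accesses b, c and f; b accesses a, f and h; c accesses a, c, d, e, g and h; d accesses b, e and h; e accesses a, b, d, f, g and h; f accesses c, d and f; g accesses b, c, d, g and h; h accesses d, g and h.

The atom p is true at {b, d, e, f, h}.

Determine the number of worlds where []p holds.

a: successors {b, c, f}; p there: b:T, c:F, f:T. ✗
b: successors {a, f, h}; p there: a:F, f:T, h:T. ✗
c: successors {a, c, d, e, g, h}; p there: a:F, c:F, d:T, e:T, g:F, h:T. ✗
d: successors {b, e, h}; p there: b:T, e:T, h:T. ✓
e: successors {a, b, d, f, g, h}; p there: a:F, b:T, d:T, f:T, g:F, h:T. ✗
f: successors {c, d, f}; p there: c:F, d:T, f:T. ✗
g: successors {b, c, d, g, h}; p there: b:T, c:F, d:T, g:F, h:T. ✗
h: successors {d, g, h}; p there: d:T, g:F, h:T. ✗
Satisfying worlds: {d}.

1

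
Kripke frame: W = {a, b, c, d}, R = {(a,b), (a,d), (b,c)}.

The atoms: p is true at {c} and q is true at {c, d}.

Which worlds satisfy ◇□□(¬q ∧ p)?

{a, b}

a: successors {b, d}; □□(¬q ∧ p) there: b:T, d:T. ✓
b: successors {c}; □□(¬q ∧ p) there: c:T. ✓
c: no successors, so ◇□□(¬q ∧ p) fails. ✗
d: no successors, so ◇□□(¬q ∧ p) fails. ✗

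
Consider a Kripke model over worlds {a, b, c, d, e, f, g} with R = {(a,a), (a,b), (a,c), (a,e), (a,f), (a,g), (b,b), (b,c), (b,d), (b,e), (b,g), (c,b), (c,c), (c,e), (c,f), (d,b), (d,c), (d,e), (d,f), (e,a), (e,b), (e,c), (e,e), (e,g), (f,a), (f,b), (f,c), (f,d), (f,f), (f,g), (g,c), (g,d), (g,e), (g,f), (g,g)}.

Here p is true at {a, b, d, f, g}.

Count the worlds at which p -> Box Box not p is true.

a: p is T, Box Box not p is F. ✗
b: p is T, Box Box not p is F. ✗
c: p is F, Box Box not p is F. ✓
d: p is T, Box Box not p is F. ✗
e: p is F, Box Box not p is F. ✓
f: p is T, Box Box not p is F. ✗
g: p is T, Box Box not p is F. ✗
Satisfying worlds: {c, e}.

2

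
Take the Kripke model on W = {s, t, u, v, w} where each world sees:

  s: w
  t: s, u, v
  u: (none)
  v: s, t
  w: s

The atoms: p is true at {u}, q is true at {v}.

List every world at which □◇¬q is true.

s: successors {w}; ◇¬q there: w:T. ✓
t: successors {s, u, v}; ◇¬q there: s:T, u:F, v:T. ✗
u: no successors, so □◇¬q holds vacuously. ✓
v: successors {s, t}; ◇¬q there: s:T, t:T. ✓
w: successors {s}; ◇¬q there: s:T. ✓

{s, u, v, w}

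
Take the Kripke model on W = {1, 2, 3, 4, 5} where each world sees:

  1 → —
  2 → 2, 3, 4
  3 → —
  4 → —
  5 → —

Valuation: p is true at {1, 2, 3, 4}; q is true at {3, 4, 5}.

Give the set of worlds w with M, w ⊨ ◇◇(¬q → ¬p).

{2}

1: no successors, so ◇◇(¬q → ¬p) fails. ✗
2: successors {2, 3, 4}; ◇(¬q → ¬p) there: 2:T, 3:F, 4:F. ✓
3: no successors, so ◇◇(¬q → ¬p) fails. ✗
4: no successors, so ◇◇(¬q → ¬p) fails. ✗
5: no successors, so ◇◇(¬q → ¬p) fails. ✗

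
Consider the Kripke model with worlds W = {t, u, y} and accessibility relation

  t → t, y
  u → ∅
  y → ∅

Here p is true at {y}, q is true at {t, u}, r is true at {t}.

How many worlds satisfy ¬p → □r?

2

t: ¬p is T, □r is F. ✗
u: ¬p is T, □r is T. ✓
y: ¬p is F, □r is T. ✓
Satisfying worlds: {u, y}.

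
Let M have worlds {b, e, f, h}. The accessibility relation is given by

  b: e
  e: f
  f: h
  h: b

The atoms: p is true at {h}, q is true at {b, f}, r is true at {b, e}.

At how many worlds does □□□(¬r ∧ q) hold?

1

b: successors {e}; □□(¬r ∧ q) there: e:F. ✗
e: successors {f}; □□(¬r ∧ q) there: f:F. ✗
f: successors {h}; □□(¬r ∧ q) there: h:F. ✗
h: successors {b}; □□(¬r ∧ q) there: b:T. ✓
Satisfying worlds: {h}.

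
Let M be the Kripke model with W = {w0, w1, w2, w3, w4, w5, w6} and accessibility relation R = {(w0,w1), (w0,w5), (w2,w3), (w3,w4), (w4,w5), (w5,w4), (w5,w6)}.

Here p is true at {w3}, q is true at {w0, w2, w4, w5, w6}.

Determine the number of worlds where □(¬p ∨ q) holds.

6

w0: successors {w1, w5}; ¬p ∨ q there: w1:T, w5:T. ✓
w1: no successors, so □(¬p ∨ q) holds vacuously. ✓
w2: successors {w3}; ¬p ∨ q there: w3:F. ✗
w3: successors {w4}; ¬p ∨ q there: w4:T. ✓
w4: successors {w5}; ¬p ∨ q there: w5:T. ✓
w5: successors {w4, w6}; ¬p ∨ q there: w4:T, w6:T. ✓
w6: no successors, so □(¬p ∨ q) holds vacuously. ✓
Satisfying worlds: {w0, w1, w3, w4, w5, w6}.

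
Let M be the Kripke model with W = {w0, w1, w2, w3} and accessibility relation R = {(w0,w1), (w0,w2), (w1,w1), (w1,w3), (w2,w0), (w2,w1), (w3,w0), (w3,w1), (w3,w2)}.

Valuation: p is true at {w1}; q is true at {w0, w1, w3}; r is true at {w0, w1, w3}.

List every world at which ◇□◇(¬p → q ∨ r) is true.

{w0, w1, w2, w3}

w0: successors {w1, w2}; □◇(¬p → q ∨ r) there: w1:T, w2:T. ✓
w1: successors {w1, w3}; □◇(¬p → q ∨ r) there: w1:T, w3:T. ✓
w2: successors {w0, w1}; □◇(¬p → q ∨ r) there: w0:T, w1:T. ✓
w3: successors {w0, w1, w2}; □◇(¬p → q ∨ r) there: w0:T, w1:T, w2:T. ✓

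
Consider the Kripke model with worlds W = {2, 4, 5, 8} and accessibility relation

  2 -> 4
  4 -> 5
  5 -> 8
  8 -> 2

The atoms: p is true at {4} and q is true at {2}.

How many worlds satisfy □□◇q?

1

2: successors {4}; □◇q there: 4:F. ✗
4: successors {5}; □◇q there: 5:T. ✓
5: successors {8}; □◇q there: 8:F. ✗
8: successors {2}; □◇q there: 2:F. ✗
Satisfying worlds: {4}.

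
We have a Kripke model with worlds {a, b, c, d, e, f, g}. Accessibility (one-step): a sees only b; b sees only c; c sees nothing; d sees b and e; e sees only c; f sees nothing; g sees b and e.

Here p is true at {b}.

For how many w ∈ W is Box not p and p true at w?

1

a: Box not p is F, p is F. ✗
b: Box not p is T, p is T. ✓
c: Box not p is T, p is F. ✗
d: Box not p is F, p is F. ✗
e: Box not p is T, p is F. ✗
f: Box not p is T, p is F. ✗
g: Box not p is F, p is F. ✗
Satisfying worlds: {b}.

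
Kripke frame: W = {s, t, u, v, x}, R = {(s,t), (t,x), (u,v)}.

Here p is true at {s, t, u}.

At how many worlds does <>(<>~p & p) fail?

4

s: successors {t}; <>~p & p there: t:T. ✓
t: successors {x}; <>~p & p there: x:F. ✗
u: successors {v}; <>~p & p there: v:F. ✗
v: no successors, so <>(<>~p & p) fails. ✗
x: no successors, so <>(<>~p & p) fails. ✗
Satisfying worlds: {s}.
So <>(<>~p & p) fails at the other 4 worlds.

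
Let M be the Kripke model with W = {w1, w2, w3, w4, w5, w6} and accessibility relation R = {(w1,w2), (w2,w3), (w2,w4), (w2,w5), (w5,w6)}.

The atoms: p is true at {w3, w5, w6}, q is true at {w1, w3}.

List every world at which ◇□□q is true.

w1: successors {w2}; □□q there: w2:F. ✗
w2: successors {w3, w4, w5}; □□q there: w3:T, w4:T, w5:T. ✓
w3: no successors, so ◇□□q fails. ✗
w4: no successors, so ◇□□q fails. ✗
w5: successors {w6}; □□q there: w6:T. ✓
w6: no successors, so ◇□□q fails. ✗

{w2, w5}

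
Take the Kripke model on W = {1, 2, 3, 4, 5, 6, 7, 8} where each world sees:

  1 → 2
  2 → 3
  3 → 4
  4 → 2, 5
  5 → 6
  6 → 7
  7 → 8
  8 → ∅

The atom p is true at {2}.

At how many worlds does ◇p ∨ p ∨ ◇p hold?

1: ◇p is T, p ∨ ◇p is T. ✓
2: ◇p is F, p ∨ ◇p is T. ✓
3: ◇p is F, p ∨ ◇p is F. ✗
4: ◇p is T, p ∨ ◇p is T. ✓
5: ◇p is F, p ∨ ◇p is F. ✗
6: ◇p is F, p ∨ ◇p is F. ✗
7: ◇p is F, p ∨ ◇p is F. ✗
8: ◇p is F, p ∨ ◇p is F. ✗
Satisfying worlds: {1, 2, 4}.

3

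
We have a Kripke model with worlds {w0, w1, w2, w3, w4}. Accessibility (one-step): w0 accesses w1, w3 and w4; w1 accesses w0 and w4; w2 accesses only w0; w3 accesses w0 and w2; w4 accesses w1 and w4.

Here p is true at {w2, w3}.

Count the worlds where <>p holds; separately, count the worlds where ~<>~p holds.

2 and 0

For <>p:
w0: successors {w1, w3, w4}; p there: w1:F, w3:T, w4:F. ✓
w1: successors {w0, w4}; p there: w0:F, w4:F. ✗
w2: successors {w0}; p there: w0:F. ✗
w3: successors {w0, w2}; p there: w0:F, w2:T. ✓
w4: successors {w1, w4}; p there: w1:F, w4:F. ✗
— 2 worlds.
For ~<>~p:
w0: <>~p is T. ✗
w1: <>~p is T. ✗
w2: <>~p is T. ✗
w3: <>~p is T. ✗
w4: <>~p is T. ✗
— 0 worlds.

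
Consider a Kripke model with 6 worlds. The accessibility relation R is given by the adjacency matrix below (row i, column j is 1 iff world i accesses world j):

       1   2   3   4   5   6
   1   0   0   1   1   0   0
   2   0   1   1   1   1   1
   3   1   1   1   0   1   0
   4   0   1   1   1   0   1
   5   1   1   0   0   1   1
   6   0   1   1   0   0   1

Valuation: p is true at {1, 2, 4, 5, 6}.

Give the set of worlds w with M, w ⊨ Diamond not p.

1: successors {3, 4}; not p there: 3:T, 4:F. ✓
2: successors {2, 3, 4, 5, 6}; not p there: 2:F, 3:T, 4:F, 5:F, 6:F. ✓
3: successors {1, 2, 3, 5}; not p there: 1:F, 2:F, 3:T, 5:F. ✓
4: successors {2, 3, 4, 6}; not p there: 2:F, 3:T, 4:F, 6:F. ✓
5: successors {1, 2, 5, 6}; not p there: 1:F, 2:F, 5:F, 6:F. ✗
6: successors {2, 3, 6}; not p there: 2:F, 3:T, 6:F. ✓

{1, 2, 3, 4, 6}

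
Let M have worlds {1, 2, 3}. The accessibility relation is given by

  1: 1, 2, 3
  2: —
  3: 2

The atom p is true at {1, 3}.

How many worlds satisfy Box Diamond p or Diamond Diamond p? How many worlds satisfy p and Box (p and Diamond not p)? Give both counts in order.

2 and 0

For Box Diamond p or Diamond Diamond p:
1: Box Diamond p is F, Diamond Diamond p is T. ✓
2: Box Diamond p is T, Diamond Diamond p is F. ✓
3: Box Diamond p is F, Diamond Diamond p is F. ✗
— 2 worlds.
For p and Box (p and Diamond not p):
1: p is T, Box (p and Diamond not p) is F. ✗
2: p is F, Box (p and Diamond not p) is T. ✗
3: p is T, Box (p and Diamond not p) is F. ✗
— 0 worlds.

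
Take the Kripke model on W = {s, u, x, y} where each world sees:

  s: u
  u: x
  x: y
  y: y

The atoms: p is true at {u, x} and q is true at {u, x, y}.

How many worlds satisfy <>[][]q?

s: successors {u}; [][]q there: u:T. ✓
u: successors {x}; [][]q there: x:T. ✓
x: successors {y}; [][]q there: y:T. ✓
y: successors {y}; [][]q there: y:T. ✓
Satisfying worlds: {s, u, x, y}.

4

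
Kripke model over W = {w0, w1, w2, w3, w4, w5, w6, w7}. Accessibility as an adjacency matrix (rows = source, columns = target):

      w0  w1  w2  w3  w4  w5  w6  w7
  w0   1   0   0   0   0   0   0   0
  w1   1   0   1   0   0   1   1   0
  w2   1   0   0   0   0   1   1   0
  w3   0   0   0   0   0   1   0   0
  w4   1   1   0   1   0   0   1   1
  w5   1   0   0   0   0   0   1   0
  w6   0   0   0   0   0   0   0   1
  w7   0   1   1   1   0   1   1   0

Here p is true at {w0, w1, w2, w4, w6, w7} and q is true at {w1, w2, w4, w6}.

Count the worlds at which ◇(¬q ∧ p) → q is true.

w0: ◇(¬q ∧ p) is T, q is F. ✗
w1: ◇(¬q ∧ p) is T, q is T. ✓
w2: ◇(¬q ∧ p) is T, q is T. ✓
w3: ◇(¬q ∧ p) is F, q is F. ✓
w4: ◇(¬q ∧ p) is T, q is T. ✓
w5: ◇(¬q ∧ p) is T, q is F. ✗
w6: ◇(¬q ∧ p) is T, q is T. ✓
w7: ◇(¬q ∧ p) is F, q is F. ✓
Satisfying worlds: {w1, w2, w3, w4, w6, w7}.

6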